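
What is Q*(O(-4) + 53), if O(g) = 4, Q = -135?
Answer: -7695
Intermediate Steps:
Q*(O(-4) + 53) = -135*(4 + 53) = -135*57 = -7695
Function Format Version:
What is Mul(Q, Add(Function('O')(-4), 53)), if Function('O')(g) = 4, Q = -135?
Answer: -7695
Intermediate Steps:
Mul(Q, Add(Function('O')(-4), 53)) = Mul(-135, Add(4, 53)) = Mul(-135, 57) = -7695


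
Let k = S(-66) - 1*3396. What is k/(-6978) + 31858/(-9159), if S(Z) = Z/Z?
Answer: -21245591/7101278 ≈ -2.9918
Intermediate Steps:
S(Z) = 1
k = -3395 (k = 1 - 1*3396 = 1 - 3396 = -3395)
k/(-6978) + 31858/(-9159) = -3395/(-6978) + 31858/(-9159) = -3395*(-1/6978) + 31858*(-1/9159) = 3395/6978 - 31858/9159 = -21245591/7101278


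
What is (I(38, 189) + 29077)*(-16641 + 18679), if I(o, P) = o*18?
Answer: 60652918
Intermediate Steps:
I(o, P) = 18*o
(I(38, 189) + 29077)*(-16641 + 18679) = (18*38 + 29077)*(-16641 + 18679) = (684 + 29077)*2038 = 29761*2038 = 60652918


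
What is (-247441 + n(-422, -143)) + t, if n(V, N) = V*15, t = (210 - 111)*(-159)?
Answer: -269512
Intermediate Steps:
t = -15741 (t = 99*(-159) = -15741)
n(V, N) = 15*V
(-247441 + n(-422, -143)) + t = (-247441 + 15*(-422)) - 15741 = (-247441 - 6330) - 15741 = -253771 - 15741 = -269512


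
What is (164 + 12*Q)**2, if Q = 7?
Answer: 61504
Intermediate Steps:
(164 + 12*Q)**2 = (164 + 12*7)**2 = (164 + 84)**2 = 248**2 = 61504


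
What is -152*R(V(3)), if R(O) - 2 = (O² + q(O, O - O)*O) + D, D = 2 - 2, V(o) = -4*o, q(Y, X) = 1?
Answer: -20368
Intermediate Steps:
D = 0
R(O) = 2 + O + O² (R(O) = 2 + ((O² + 1*O) + 0) = 2 + ((O² + O) + 0) = 2 + ((O + O²) + 0) = 2 + (O + O²) = 2 + O + O²)
-152*R(V(3)) = -152*(2 - 4*3 + (-4*3)²) = -152*(2 - 12 + (-12)²) = -152*(2 - 12 + 144) = -152*134 = -20368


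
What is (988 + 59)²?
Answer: 1096209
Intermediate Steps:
(988 + 59)² = 1047² = 1096209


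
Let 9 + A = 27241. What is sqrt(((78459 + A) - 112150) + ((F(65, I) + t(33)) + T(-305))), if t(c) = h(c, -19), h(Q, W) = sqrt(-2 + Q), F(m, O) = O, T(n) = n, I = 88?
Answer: sqrt(-6676 + sqrt(31)) ≈ 81.673*I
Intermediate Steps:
A = 27232 (A = -9 + 27241 = 27232)
t(c) = sqrt(-2 + c)
sqrt(((78459 + A) - 112150) + ((F(65, I) + t(33)) + T(-305))) = sqrt(((78459 + 27232) - 112150) + ((88 + sqrt(-2 + 33)) - 305)) = sqrt((105691 - 112150) + ((88 + sqrt(31)) - 305)) = sqrt(-6459 + (-217 + sqrt(31))) = sqrt(-6676 + sqrt(31))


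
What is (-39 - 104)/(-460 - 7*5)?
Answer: 13/45 ≈ 0.28889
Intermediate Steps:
(-39 - 104)/(-460 - 7*5) = -143/(-460 - 35) = -143/(-495) = -143*(-1/495) = 13/45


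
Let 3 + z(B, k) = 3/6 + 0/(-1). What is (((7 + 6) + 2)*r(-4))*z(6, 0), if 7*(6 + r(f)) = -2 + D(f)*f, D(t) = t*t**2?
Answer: -7950/7 ≈ -1135.7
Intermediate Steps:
D(t) = t**3
z(B, k) = -5/2 (z(B, k) = -3 + (3/6 + 0/(-1)) = -3 + (3*(1/6) + 0*(-1)) = -3 + (1/2 + 0) = -3 + 1/2 = -5/2)
r(f) = -44/7 + f**4/7 (r(f) = -6 + (-2 + f**3*f)/7 = -6 + (-2 + f**4)/7 = -6 + (-2/7 + f**4/7) = -44/7 + f**4/7)
(((7 + 6) + 2)*r(-4))*z(6, 0) = (((7 + 6) + 2)*(-44/7 + (1/7)*(-4)**4))*(-5/2) = ((13 + 2)*(-44/7 + (1/7)*256))*(-5/2) = (15*(-44/7 + 256/7))*(-5/2) = (15*(212/7))*(-5/2) = (3180/7)*(-5/2) = -7950/7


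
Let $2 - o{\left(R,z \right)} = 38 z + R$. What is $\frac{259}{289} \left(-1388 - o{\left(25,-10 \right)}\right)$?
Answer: $- \frac{451955}{289} \approx -1563.9$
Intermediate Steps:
$o{\left(R,z \right)} = 2 - R - 38 z$ ($o{\left(R,z \right)} = 2 - \left(38 z + R\right) = 2 - \left(R + 38 z\right) = 2 - R - 38 z$)
$\frac{259}{289} \left(-1388 - o{\left(25,-10 \right)}\right) = \frac{259}{289} \left(-1388 - \left(2 - 25 - -380\right)\right) = 259 \cdot \frac{1}{289} \left(-1388 - \left(2 - 25 + 380\right)\right) = \frac{259 \left(-1388 - 357\right)}{289} = \frac{259}{289} \left(-1745\right) = - \frac{451955}{289}$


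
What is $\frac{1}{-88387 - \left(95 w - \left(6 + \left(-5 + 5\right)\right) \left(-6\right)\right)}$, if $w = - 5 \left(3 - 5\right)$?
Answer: $- \frac{1}{89373} \approx -1.1189 \cdot 10^{-5}$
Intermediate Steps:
$w = 10$ ($w = \left(-5\right) \left(-2\right) = 10$)
$\frac{1}{-88387 - \left(95 w - \left(6 + \left(-5 + 5\right)\right) \left(-6\right)\right)} = \frac{1}{-88387 - \left(950 - \left(6 + \left(-5 + 5\right)\right) \left(-6\right)\right)} = \frac{1}{-88387 - \left(950 - \left(6 + 0\right) \left(-6\right)\right)} = \frac{1}{-88387 + \left(-950 + 6 \left(-6\right)\right)} = \frac{1}{-88387 - 986} = \frac{1}{-89373} = - \frac{1}{89373}$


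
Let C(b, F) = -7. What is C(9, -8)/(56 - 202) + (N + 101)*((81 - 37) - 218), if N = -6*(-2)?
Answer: -2870645/146 ≈ -19662.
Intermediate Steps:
N = 12
C(9, -8)/(56 - 202) + (N + 101)*((81 - 37) - 218) = -7/(56 - 202) + (12 + 101)*((81 - 37) - 218) = -7/(-146) + 113*(44 - 218) = -7*(-1/146) + 113*(-174) = 7/146 - 19662 = -2870645/146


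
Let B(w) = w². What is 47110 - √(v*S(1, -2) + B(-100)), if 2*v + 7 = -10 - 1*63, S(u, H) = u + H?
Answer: 47110 - 2*√2510 ≈ 47010.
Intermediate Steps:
S(u, H) = H + u
v = -40 (v = -7/2 + (-10 - 1*63)/2 = -7/2 + (-10 - 63)/2 = -7/2 + (½)*(-73) = -7/2 - 73/2 = -40)
47110 - √(v*S(1, -2) + B(-100)) = 47110 - √(-40*(-2 + 1) + (-100)²) = 47110 - √(-40*(-1) + 10000) = 47110 - √(40 + 10000) = 47110 - √10040 = 47110 - 2*√2510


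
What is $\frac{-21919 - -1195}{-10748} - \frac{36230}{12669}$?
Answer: $- \frac{31711921}{34041603} \approx -0.93156$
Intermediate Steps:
$\frac{-21919 - -1195}{-10748} - \frac{36230}{12669} = \left(-21919 + 1195\right) \left(- \frac{1}{10748}\right) - \frac{36230}{12669} = \left(-20724\right) \left(- \frac{1}{10748}\right) - \frac{36230}{12669} = \frac{5181}{2687} - \frac{36230}{12669} = - \frac{31711921}{34041603}$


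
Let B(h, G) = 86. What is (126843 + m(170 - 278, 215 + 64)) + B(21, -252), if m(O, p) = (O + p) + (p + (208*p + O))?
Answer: 185303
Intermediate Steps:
m(O, p) = 2*O + 210*p (m(O, p) = (O + p) + (p + (O + 208*p)) = (O + p) + (O + 209*p) = 2*O + 210*p)
(126843 + m(170 - 278, 215 + 64)) + B(21, -252) = (126843 + (2*(170 - 278) + 210*(215 + 64))) + 86 = (126843 + (2*(-108) + 210*279)) + 86 = (126843 + (-216 + 58590)) + 86 = (126843 + 58374) + 86 = 185217 + 86 = 185303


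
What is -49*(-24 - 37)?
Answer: 2989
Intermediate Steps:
-49*(-24 - 37) = -49*(-61) = 2989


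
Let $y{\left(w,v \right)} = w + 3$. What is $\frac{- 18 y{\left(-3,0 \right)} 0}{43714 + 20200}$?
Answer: $0$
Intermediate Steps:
$y{\left(w,v \right)} = 3 + w$
$\frac{- 18 y{\left(-3,0 \right)} 0}{43714 + 20200} = \frac{- 18 \left(3 - 3\right) 0}{43714 + 20200} = \frac{\left(-18\right) 0 \cdot 0}{63914} = 0 \cdot 0 \cdot \frac{1}{63914} = 0 \cdot \frac{1}{63914} = 0$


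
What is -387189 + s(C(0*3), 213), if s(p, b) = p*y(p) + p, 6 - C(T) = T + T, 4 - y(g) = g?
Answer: -387195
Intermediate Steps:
y(g) = 4 - g
C(T) = 6 - 2*T (C(T) = 6 - (T + T) = 6 - 2*T)
s(p, b) = p + p*(4 - p) (s(p, b) = p*(4 - p) + p = p + p*(4 - p))
-387189 + s(C(0*3), 213) = -387189 + (6 - 0*3)*(5 - (6 - 0*3)) = -387189 + (6 - 2*0)*(5 - (6 - 2*0)) = -387189 + (6 + 0)*(5 - (6 + 0)) = -387189 + 6*(5 - 1*6) = -387189 + 6*(5 - 6) = -387189 + 6*(-1) = -387189 - 6 = -387195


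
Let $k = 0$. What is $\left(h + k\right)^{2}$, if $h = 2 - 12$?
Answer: $100$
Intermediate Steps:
$h = -10$ ($h = 2 - 12 = -10$)
$\left(h + k\right)^{2} = \left(-10 + 0\right)^{2} = \left(-10\right)^{2} = 100$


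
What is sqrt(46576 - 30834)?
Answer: sqrt(15742) ≈ 125.47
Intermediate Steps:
sqrt(46576 - 30834) = sqrt(15742)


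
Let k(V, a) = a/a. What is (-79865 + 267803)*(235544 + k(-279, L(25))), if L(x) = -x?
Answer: 44267856210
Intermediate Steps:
k(V, a) = 1
(-79865 + 267803)*(235544 + k(-279, L(25))) = (-79865 + 267803)*(235544 + 1) = 187938*235545 = 44267856210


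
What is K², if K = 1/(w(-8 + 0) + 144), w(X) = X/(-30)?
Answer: 225/4682896 ≈ 4.8047e-5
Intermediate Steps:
w(X) = -X/30 (w(X) = X*(-1/30) = -X/30)
K = 15/2164 (K = 1/(-(-8 + 0)/30 + 144) = 1/(-1/30*(-8) + 144) = 1/(4/15 + 144) = 1/(2164/15) = 15/2164 ≈ 0.0069316)
K² = (15/2164)² = 225/4682896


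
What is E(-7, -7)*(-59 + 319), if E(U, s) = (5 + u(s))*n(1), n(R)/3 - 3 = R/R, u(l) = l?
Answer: -6240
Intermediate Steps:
n(R) = 12 (n(R) = 9 + 3*(R/R) = 9 + 3*1 = 9 + 3 = 12)
E(U, s) = 60 + 12*s (E(U, s) = (5 + s)*12 = 60 + 12*s)
E(-7, -7)*(-59 + 319) = (60 + 12*(-7))*(-59 + 319) = (60 - 84)*260 = -24*260 = -6240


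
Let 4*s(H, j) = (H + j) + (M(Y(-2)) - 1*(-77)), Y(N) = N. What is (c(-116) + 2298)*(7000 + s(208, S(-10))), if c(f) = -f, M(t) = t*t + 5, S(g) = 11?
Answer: 34164135/2 ≈ 1.7082e+7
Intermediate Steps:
M(t) = 5 + t² (M(t) = t² + 5 = 5 + t²)
s(H, j) = 43/2 + H/4 + j/4 (s(H, j) = ((H + j) + ((5 + (-2)²) - 1*(-77)))/4 = ((H + j) + ((5 + 4) + 77))/4 = ((H + j) + (9 + 77))/4 = ((H + j) + 86)/4 = (86 + H + j)/4 = 43/2 + H/4 + j/4)
(c(-116) + 2298)*(7000 + s(208, S(-10))) = (-1*(-116) + 2298)*(7000 + (43/2 + (¼)*208 + (¼)*11)) = (116 + 2298)*(7000 + (43/2 + 52 + 11/4)) = 2414*(7000 + 305/4) = 2414*(28305/4) = 34164135/2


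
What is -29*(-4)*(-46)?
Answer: -5336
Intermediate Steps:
-29*(-4)*(-46) = 116*(-46) = -5336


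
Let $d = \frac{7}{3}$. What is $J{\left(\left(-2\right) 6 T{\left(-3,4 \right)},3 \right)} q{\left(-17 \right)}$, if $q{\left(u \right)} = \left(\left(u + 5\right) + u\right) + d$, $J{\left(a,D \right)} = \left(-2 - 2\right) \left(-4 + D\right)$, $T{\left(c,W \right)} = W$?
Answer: $- \frac{320}{3} \approx -106.67$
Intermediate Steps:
$d = \frac{7}{3}$ ($d = 7 \cdot \frac{1}{3} = \frac{7}{3} \approx 2.3333$)
$J{\left(a,D \right)} = 16 - 4 D$ ($J{\left(a,D \right)} = - 4 \left(-4 + D\right) = 16 - 4 D$)
$q{\left(u \right)} = \frac{22}{3} + 2 u$ ($q{\left(u \right)} = \left(\left(u + 5\right) + u\right) + \frac{7}{3} = \left(\left(5 + u\right) + u\right) + \frac{7}{3} = \left(5 + 2 u\right) + \frac{7}{3} = \frac{22}{3} + 2 u$)
$J{\left(\left(-2\right) 6 T{\left(-3,4 \right)},3 \right)} q{\left(-17 \right)} = \left(16 - 12\right) \left(\frac{22}{3} + 2 \left(-17\right)\right) = \left(16 - 12\right) \left(\frac{22}{3} - 34\right) = 4 \left(- \frac{80}{3}\right) = - \frac{320}{3}$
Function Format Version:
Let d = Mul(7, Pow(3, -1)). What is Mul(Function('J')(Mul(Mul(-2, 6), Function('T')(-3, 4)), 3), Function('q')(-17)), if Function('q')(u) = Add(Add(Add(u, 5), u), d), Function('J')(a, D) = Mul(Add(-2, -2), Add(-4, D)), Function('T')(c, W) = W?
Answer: Rational(-320, 3) ≈ -106.67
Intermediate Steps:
d = Rational(7, 3) (d = Mul(7, Rational(1, 3)) = Rational(7, 3) ≈ 2.3333)
Function('J')(a, D) = Add(16, Mul(-4, D)) (Function('J')(a, D) = Mul(-4, Add(-4, D)) = Add(16, Mul(-4, D)))
Function('q')(u) = Add(Rational(22, 3), Mul(2, u)) (Function('q')(u) = Add(Add(Add(u, 5), u), Rational(7, 3)) = Add(Add(Add(5, u), u), Rational(7, 3)) = Add(Add(5, Mul(2, u)), Rational(7, 3)) = Add(Rational(22, 3), Mul(2, u)))
Mul(Function('J')(Mul(Mul(-2, 6), Function('T')(-3, 4)), 3), Function('q')(-17)) = Mul(Add(16, Mul(-4, 3)), Add(Rational(22, 3), Mul(2, -17))) = Mul(Add(16, -12), Add(Rational(22, 3), -34)) = Mul(4, Rational(-80, 3)) = Rational(-320, 3)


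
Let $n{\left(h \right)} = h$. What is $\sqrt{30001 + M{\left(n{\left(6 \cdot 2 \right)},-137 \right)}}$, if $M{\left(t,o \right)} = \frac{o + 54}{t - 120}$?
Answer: $\frac{\sqrt{9720573}}{18} \approx 173.21$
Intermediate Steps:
$M{\left(t,o \right)} = \frac{54 + o}{-120 + t}$
$\sqrt{30001 + M{\left(n{\left(6 \cdot 2 \right)},-137 \right)}} = \sqrt{30001 + \frac{54 - 137}{-120 + 6 \cdot 2}} = \sqrt{30001 + \frac{1}{-120 + 12} \left(-83\right)} = \sqrt{30001 + \frac{1}{-108} \left(-83\right)} = \sqrt{30001 - - \frac{83}{108}} = \sqrt{30001 + \frac{83}{108}} = \sqrt{\frac{3240191}{108}} = \frac{\sqrt{9720573}}{18}$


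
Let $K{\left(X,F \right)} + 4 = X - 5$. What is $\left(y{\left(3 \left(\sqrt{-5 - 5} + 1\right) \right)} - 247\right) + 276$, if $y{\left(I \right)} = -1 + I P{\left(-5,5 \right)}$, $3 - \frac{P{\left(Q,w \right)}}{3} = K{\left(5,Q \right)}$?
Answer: $91 + 63 i \sqrt{10} \approx 91.0 + 199.22 i$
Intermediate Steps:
$K{\left(X,F \right)} = -9 + X$ ($K{\left(X,F \right)} = -4 + \left(X - 5\right) = -4 + \left(-5 + X\right) = -9 + X$)
$P{\left(Q,w \right)} = 21$ ($P{\left(Q,w \right)} = 9 - 3 \left(-9 + 5\right) = 9 - -12 = 9 + 12 = 21$)
$y{\left(I \right)} = -1 + 21 I$ ($y{\left(I \right)} = -1 + I 21 = -1 + 21 I$)
$\left(y{\left(3 \left(\sqrt{-5 - 5} + 1\right) \right)} - 247\right) + 276 = \left(\left(-1 + 21 \cdot 3 \left(\sqrt{-5 - 5} + 1\right)\right) - 247\right) + 276 = \left(\left(-1 + 21 \cdot 3 \left(\sqrt{-10} + 1\right)\right) - 247\right) + 276 = \left(\left(-1 + 21 \cdot 3 \left(i \sqrt{10} + 1\right)\right) - 247\right) + 276 = \left(\left(-1 + 21 \cdot 3 \left(1 + i \sqrt{10}\right)\right) - 247\right) + 276 = \left(\left(-1 + 21 \left(3 + 3 i \sqrt{10}\right)\right) - 247\right) + 276 = \left(\left(-1 + \left(63 + 63 i \sqrt{10}\right)\right) - 247\right) + 276 = \left(\left(62 + 63 i \sqrt{10}\right) - 247\right) + 276 = \left(-185 + 63 i \sqrt{10}\right) + 276 = 91 + 63 i \sqrt{10}$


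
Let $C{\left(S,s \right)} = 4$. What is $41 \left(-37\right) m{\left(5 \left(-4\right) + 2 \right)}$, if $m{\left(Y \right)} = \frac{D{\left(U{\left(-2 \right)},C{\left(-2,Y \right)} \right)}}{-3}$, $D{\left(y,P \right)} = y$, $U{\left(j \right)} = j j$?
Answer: $\frac{6068}{3} \approx 2022.7$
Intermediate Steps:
$U{\left(j \right)} = j^{2}$
$m{\left(Y \right)} = - \frac{4}{3}$ ($m{\left(Y \right)} = \frac{\left(-2\right)^{2}}{-3} = 4 \left(- \frac{1}{3}\right) = - \frac{4}{3}$)
$41 \left(-37\right) m{\left(5 \left(-4\right) + 2 \right)} = 41 \left(-37\right) \left(- \frac{4}{3}\right) = \left(-1517\right) \left(- \frac{4}{3}\right) = \frac{6068}{3}$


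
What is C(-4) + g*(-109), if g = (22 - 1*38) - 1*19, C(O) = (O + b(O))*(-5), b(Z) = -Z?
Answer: 3815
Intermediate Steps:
C(O) = 0 (C(O) = (O - O)*(-5) = 0*(-5) = 0)
g = -35 (g = (22 - 38) - 19 = -16 - 19 = -35)
C(-4) + g*(-109) = 0 - 35*(-109) = 0 + 3815 = 3815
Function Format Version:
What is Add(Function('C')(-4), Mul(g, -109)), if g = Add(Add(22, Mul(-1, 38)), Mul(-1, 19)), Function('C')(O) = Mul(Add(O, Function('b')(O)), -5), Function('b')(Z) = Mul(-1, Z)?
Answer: 3815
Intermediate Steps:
Function('C')(O) = 0 (Function('C')(O) = Mul(Add(O, Mul(-1, O)), -5) = Mul(0, -5) = 0)
g = -35 (g = Add(Add(22, -38), -19) = Add(-16, -19) = -35)
Add(Function('C')(-4), Mul(g, -109)) = Add(0, Mul(-35, -109)) = Add(0, 3815) = 3815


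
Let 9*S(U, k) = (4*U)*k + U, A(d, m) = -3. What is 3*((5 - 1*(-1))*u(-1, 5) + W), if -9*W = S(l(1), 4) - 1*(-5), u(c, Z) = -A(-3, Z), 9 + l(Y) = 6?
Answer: 488/9 ≈ 54.222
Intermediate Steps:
l(Y) = -3 (l(Y) = -9 + 6 = -3)
u(c, Z) = 3 (u(c, Z) = -1*(-3) = 3)
S(U, k) = U/9 + 4*U*k/9 (S(U, k) = ((4*U)*k + U)/9 = (4*U*k + U)/9 = (U + 4*U*k)/9 = U/9 + 4*U*k/9)
W = 2/27 (W = -((⅑)*(-3)*(1 + 4*4) - 1*(-5))/9 = -((⅑)*(-3)*(1 + 16) + 5)/9 = -((⅑)*(-3)*17 + 5)/9 = -(-17/3 + 5)/9 = -⅑*(-⅔) = 2/27 ≈ 0.074074)
3*((5 - 1*(-1))*u(-1, 5) + W) = 3*((5 - 1*(-1))*3 + 2/27) = 3*((5 + 1)*3 + 2/27) = 3*(6*3 + 2/27) = 3*(18 + 2/27) = 3*(488/27) = 488/9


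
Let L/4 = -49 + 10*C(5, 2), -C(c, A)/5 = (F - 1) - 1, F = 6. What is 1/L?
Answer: -1/996 ≈ -0.0010040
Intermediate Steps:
C(c, A) = -20 (C(c, A) = -5*((6 - 1) - 1) = -5*(5 - 1) = -5*4 = -20)
L = -996 (L = 4*(-49 + 10*(-20)) = 4*(-49 - 200) = 4*(-249) = -996)
1/L = 1/(-996) = -1/996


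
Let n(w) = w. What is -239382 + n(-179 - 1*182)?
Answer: -239743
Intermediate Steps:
-239382 + n(-179 - 1*182) = -239382 + (-179 - 1*182) = -239382 + (-179 - 182) = -239382 - 361 = -239743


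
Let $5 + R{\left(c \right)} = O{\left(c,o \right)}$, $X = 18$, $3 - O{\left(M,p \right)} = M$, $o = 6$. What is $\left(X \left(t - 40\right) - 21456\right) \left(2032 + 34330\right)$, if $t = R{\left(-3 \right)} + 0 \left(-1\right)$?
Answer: $-805709196$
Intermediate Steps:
$O{\left(M,p \right)} = 3 - M$
$R{\left(c \right)} = -2 - c$ ($R{\left(c \right)} = -5 - \left(-3 + c\right) = -2 - c$)
$t = 1$ ($t = \left(-2 - -3\right) + 0 \left(-1\right) = \left(-2 + 3\right) + 0 = 1 + 0 = 1$)
$\left(X \left(t - 40\right) - 21456\right) \left(2032 + 34330\right) = \left(18 \left(1 - 40\right) - 21456\right) \left(2032 + 34330\right) = \left(18 \left(-39\right) - 21456\right) 36362 = \left(-702 - 21456\right) 36362 = \left(-22158\right) 36362 = -805709196$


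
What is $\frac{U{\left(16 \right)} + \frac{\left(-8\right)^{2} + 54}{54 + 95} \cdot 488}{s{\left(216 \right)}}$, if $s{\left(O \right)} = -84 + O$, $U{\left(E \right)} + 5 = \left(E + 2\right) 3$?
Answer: $\frac{64885}{19668} \approx 3.299$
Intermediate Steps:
$U{\left(E \right)} = 1 + 3 E$ ($U{\left(E \right)} = -5 + \left(E + 2\right) 3 = -5 + \left(2 + E\right) 3 = -5 + \left(6 + 3 E\right) = 1 + 3 E$)
$\frac{U{\left(16 \right)} + \frac{\left(-8\right)^{2} + 54}{54 + 95} \cdot 488}{s{\left(216 \right)}} = \frac{\left(1 + 3 \cdot 16\right) + \frac{\left(-8\right)^{2} + 54}{54 + 95} \cdot 488}{-84 + 216} = \frac{\left(1 + 48\right) + \frac{64 + 54}{149} \cdot 488}{132} = \left(49 + 118 \cdot \frac{1}{149} \cdot 488\right) \frac{1}{132} = \left(49 + \frac{118}{149} \cdot 488\right) \frac{1}{132} = \left(49 + \frac{57584}{149}\right) \frac{1}{132} = \frac{64885}{149} \cdot \frac{1}{132} = \frac{64885}{19668}$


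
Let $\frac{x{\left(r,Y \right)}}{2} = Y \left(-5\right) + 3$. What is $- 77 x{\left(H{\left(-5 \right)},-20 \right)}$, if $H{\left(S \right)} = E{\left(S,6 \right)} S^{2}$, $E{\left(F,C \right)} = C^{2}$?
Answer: $-15862$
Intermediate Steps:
$H{\left(S \right)} = 36 S^{2}$ ($H{\left(S \right)} = 6^{2} S^{2} = 36 S^{2}$)
$x{\left(r,Y \right)} = 6 - 10 Y$ ($x{\left(r,Y \right)} = 2 \left(Y \left(-5\right) + 3\right) = 2 \left(- 5 Y + 3\right) = 2 \left(3 - 5 Y\right) = 6 - 10 Y$)
$- 77 x{\left(H{\left(-5 \right)},-20 \right)} = - 77 \left(6 - -200\right) = - 77 \left(6 + 200\right) = \left(-77\right) 206 = -15862$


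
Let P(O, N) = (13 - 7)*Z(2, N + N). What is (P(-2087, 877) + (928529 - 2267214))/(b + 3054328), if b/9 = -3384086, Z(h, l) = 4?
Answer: 1338661/27402446 ≈ 0.048852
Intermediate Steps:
P(O, N) = 24 (P(O, N) = (13 - 7)*4 = 6*4 = 24)
b = -30456774 (b = 9*(-3384086) = -30456774)
(P(-2087, 877) + (928529 - 2267214))/(b + 3054328) = (24 + (928529 - 2267214))/(-30456774 + 3054328) = (24 - 1338685)/(-27402446) = -1338661*(-1/27402446) = 1338661/27402446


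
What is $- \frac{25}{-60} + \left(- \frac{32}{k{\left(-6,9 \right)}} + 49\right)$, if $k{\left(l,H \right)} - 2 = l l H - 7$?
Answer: $\frac{188783}{3828} \approx 49.316$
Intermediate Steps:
$k{\left(l,H \right)} = -5 + H l^{2}$ ($k{\left(l,H \right)} = 2 + \left(l l H - 7\right) = 2 + \left(l^{2} H - 7\right) = 2 + \left(H l^{2} - 7\right) = 2 + \left(-7 + H l^{2}\right) = -5 + H l^{2}$)
$- \frac{25}{-60} + \left(- \frac{32}{k{\left(-6,9 \right)}} + 49\right) = - \frac{25}{-60} + \left(- \frac{32}{-5 + 9 \left(-6\right)^{2}} + 49\right) = \left(-25\right) \left(- \frac{1}{60}\right) + \left(- \frac{32}{-5 + 9 \cdot 36} + 49\right) = \frac{5}{12} + \left(- \frac{32}{-5 + 324} + 49\right) = \frac{5}{12} + \left(- \frac{32}{319} + 49\right) = \frac{5}{12} + \frac{15599}{319} = \frac{188783}{3828}$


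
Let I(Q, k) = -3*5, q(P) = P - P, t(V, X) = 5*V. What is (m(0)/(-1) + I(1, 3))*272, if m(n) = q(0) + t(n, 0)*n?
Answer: -4080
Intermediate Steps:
q(P) = 0
I(Q, k) = -15
m(n) = 5*n**2 (m(n) = 0 + (5*n)*n = 0 + 5*n**2 = 5*n**2)
(m(0)/(-1) + I(1, 3))*272 = ((5*0**2)/(-1) - 15)*272 = ((5*0)*(-1) - 15)*272 = (0*(-1) - 15)*272 = (0 - 15)*272 = -15*272 = -4080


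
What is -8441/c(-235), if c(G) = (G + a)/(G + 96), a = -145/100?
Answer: -23465980/4729 ≈ -4962.1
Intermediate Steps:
a = -29/20 (a = -145*1/100 = -29/20 ≈ -1.4500)
c(G) = (-29/20 + G)/(96 + G) (c(G) = (G - 29/20)/(G + 96) = (-29/20 + G)/(96 + G))
-8441/c(-235) = -8441*(96 - 235)/(-29/20 - 235) = -8441/(-4729/20/(-139)) = -8441/((-1/139*(-4729/20))) = -8441/4729/2780 = -8441*2780/4729 = -23465980/4729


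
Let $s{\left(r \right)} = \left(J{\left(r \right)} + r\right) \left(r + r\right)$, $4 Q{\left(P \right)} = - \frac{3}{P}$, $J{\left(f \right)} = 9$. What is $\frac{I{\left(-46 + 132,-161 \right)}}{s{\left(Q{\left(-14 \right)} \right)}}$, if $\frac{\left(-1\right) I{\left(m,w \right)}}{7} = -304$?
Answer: $\frac{3336704}{1521} \approx 2193.8$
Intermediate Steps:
$I{\left(m,w \right)} = 2128$ ($I{\left(m,w \right)} = \left(-7\right) \left(-304\right) = 2128$)
$Q{\left(P \right)} = - \frac{3}{4 P}$ ($Q{\left(P \right)} = \frac{\left(-3\right) \frac{1}{P}}{4} = - \frac{3}{4 P}$)
$s{\left(r \right)} = 2 r \left(9 + r\right)$ ($s{\left(r \right)} = \left(9 + r\right) \left(r + r\right) = \left(9 + r\right) 2 r = 2 r \left(9 + r\right)$)
$\frac{I{\left(-46 + 132,-161 \right)}}{s{\left(Q{\left(-14 \right)} \right)}} = \frac{2128}{2 \left(- \frac{3}{4 \left(-14\right)}\right) \left(9 - \frac{3}{4 \left(-14\right)}\right)} = \frac{2128}{2 \left(\left(- \frac{3}{4}\right) \left(- \frac{1}{14}\right)\right) \left(9 - - \frac{3}{56}\right)} = \frac{2128}{2 \cdot \frac{3}{56} \left(9 + \frac{3}{56}\right)} = \frac{2128}{2 \cdot \frac{3}{56} \cdot \frac{507}{56}} = \frac{2128}{\frac{1521}{1568}} = 2128 \cdot \frac{1568}{1521} = \frac{3336704}{1521}$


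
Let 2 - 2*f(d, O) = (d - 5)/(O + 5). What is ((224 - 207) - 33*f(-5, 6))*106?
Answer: -3286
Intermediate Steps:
f(d, O) = 1 - (-5 + d)/(2*(5 + O)) (f(d, O) = 1 - (d - 5)/(2*(O + 5)) = 1 - (-5 + d)/(2*(5 + O)))
((224 - 207) - 33*f(-5, 6))*106 = ((224 - 207) - 33*(15 - 1*(-5) + 2*6)/(2*(5 + 6)))*106 = (17 - 33*(15 + 5 + 12)/(2*11))*106 = (17 - 33*32/(2*11))*106 = (17 - 33*16/11)*106 = (17 - 48)*106 = -31*106 = -3286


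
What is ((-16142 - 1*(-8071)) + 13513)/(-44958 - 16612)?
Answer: -2721/30785 ≈ -0.088387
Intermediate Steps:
((-16142 - 1*(-8071)) + 13513)/(-44958 - 16612) = ((-16142 + 8071) + 13513)/(-61570) = (-8071 + 13513)*(-1/61570) = 5442*(-1/61570) = -2721/30785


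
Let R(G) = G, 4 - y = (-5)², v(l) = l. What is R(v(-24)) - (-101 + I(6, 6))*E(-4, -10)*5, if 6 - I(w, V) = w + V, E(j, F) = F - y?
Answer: 5861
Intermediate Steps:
y = -21 (y = 4 - 1*(-5)² = 4 - 1*25 = 4 - 25 = -21)
E(j, F) = 21 + F (E(j, F) = F - 1*(-21) = F + 21 = 21 + F)
I(w, V) = 6 - V - w (I(w, V) = 6 - (w + V) = 6 - (V + w) = 6 + (-V - w) = 6 - V - w)
R(v(-24)) - (-101 + I(6, 6))*E(-4, -10)*5 = -24 - (-101 + (6 - 1*6 - 1*6))*(21 - 10)*5 = -24 - (-101 + (6 - 6 - 6))*11*5 = -24 - (-101 - 6)*11*5 = -24 - (-107*11)*5 = -24 - (-1177)*5 = -24 - 1*(-5885) = -24 + 5885 = 5861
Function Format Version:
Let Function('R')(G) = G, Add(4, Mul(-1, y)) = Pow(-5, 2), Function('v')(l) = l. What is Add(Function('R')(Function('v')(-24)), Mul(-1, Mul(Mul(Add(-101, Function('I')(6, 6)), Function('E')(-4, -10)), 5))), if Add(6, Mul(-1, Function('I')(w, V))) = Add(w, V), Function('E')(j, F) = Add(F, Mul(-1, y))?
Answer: 5861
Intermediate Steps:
y = -21 (y = Add(4, Mul(-1, Pow(-5, 2))) = Add(4, Mul(-1, 25)) = Add(4, -25) = -21)
Function('E')(j, F) = Add(21, F) (Function('E')(j, F) = Add(F, Mul(-1, -21)) = Add(F, 21) = Add(21, F))
Function('I')(w, V) = Add(6, Mul(-1, V), Mul(-1, w)) (Function('I')(w, V) = Add(6, Mul(-1, Add(w, V))) = Add(6, Mul(-1, Add(V, w))) = Add(6, Add(Mul(-1, V), Mul(-1, w))) = Add(6, Mul(-1, V), Mul(-1, w)))
Add(Function('R')(Function('v')(-24)), Mul(-1, Mul(Mul(Add(-101, Function('I')(6, 6)), Function('E')(-4, -10)), 5))) = Add(-24, Mul(-1, Mul(Mul(Add(-101, Add(6, Mul(-1, 6), Mul(-1, 6))), Add(21, -10)), 5))) = Add(-24, Mul(-1, Mul(Mul(Add(-101, Add(6, -6, -6)), 11), 5))) = Add(-24, Mul(-1, Mul(Mul(Add(-101, -6), 11), 5))) = Add(-24, Mul(-1, Mul(Mul(-107, 11), 5))) = Add(-24, Mul(-1, Mul(-1177, 5))) = Add(-24, Mul(-1, -5885)) = Add(-24, 5885) = 5861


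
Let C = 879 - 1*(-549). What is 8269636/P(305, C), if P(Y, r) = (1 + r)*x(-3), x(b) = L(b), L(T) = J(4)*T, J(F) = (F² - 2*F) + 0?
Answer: -2067409/8574 ≈ -241.13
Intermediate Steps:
C = 1428 (C = 879 + 549 = 1428)
J(F) = F² - 2*F
L(T) = 8*T (L(T) = (4*(-2 + 4))*T = (4*2)*T = 8*T)
x(b) = 8*b
P(Y, r) = -24 - 24*r (P(Y, r) = (1 + r)*(8*(-3)) = (1 + r)*(-24) = -24 - 24*r)
8269636/P(305, C) = 8269636/(-24 - 24*1428) = 8269636/(-24 - 34272) = 8269636/(-34296) = 8269636*(-1/34296) = -2067409/8574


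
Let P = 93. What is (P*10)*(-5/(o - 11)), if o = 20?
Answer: -1550/3 ≈ -516.67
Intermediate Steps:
(P*10)*(-5/(o - 11)) = (93*10)*(-5/(20 - 11)) = 930*(-5/9) = -1550/3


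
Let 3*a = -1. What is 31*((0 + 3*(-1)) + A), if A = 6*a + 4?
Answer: -31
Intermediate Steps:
a = -⅓ (a = (⅓)*(-1) = -⅓ ≈ -0.33333)
A = 2 (A = 6*(-⅓) + 4 = -2 + 4 = 2)
31*((0 + 3*(-1)) + A) = 31*((0 + 3*(-1)) + 2) = 31*((0 - 3) + 2) = 31*(-3 + 2) = 31*(-1) = -31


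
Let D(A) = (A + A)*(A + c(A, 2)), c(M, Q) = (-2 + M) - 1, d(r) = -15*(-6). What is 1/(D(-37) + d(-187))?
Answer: 1/5788 ≈ 0.00017277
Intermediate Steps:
d(r) = 90
c(M, Q) = -3 + M
D(A) = 2*A*(-3 + 2*A) (D(A) = (A + A)*(A + (-3 + A)) = (2*A)*(-3 + 2*A) = 2*A*(-3 + 2*A))
1/(D(-37) + d(-187)) = 1/(2*(-37)*(-3 + 2*(-37)) + 90) = 1/(2*(-37)*(-3 - 74) + 90) = 1/(2*(-37)*(-77) + 90) = 1/(5698 + 90) = 1/5788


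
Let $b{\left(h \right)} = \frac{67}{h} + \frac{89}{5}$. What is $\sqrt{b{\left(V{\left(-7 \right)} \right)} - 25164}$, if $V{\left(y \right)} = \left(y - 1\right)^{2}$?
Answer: $\frac{i \sqrt{40232245}}{40} \approx 158.57 i$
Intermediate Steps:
$V{\left(y \right)} = \left(-1 + y\right)^{2}$
$b{\left(h \right)} = \frac{89}{5} + \frac{67}{h}$ ($b{\left(h \right)} = \frac{67}{h} + 89 \cdot \frac{1}{5} = \frac{67}{h} + \frac{89}{5} = \frac{89}{5} + \frac{67}{h}$)
$\sqrt{b{\left(V{\left(-7 \right)} \right)} - 25164} = \sqrt{\left(\frac{89}{5} + \frac{67}{\left(-1 - 7\right)^{2}}\right) - 25164} = \sqrt{\left(\frac{89}{5} + \frac{67}{\left(-8\right)^{2}}\right) - 25164} = \sqrt{\left(\frac{89}{5} + \frac{67}{64}\right) - 25164} = \sqrt{\frac{6031}{320} - 25164} = \sqrt{- \frac{8046449}{320}} = \frac{i \sqrt{40232245}}{40}$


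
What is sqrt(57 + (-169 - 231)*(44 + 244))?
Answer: I*sqrt(115143) ≈ 339.33*I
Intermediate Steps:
sqrt(57 + (-169 - 231)*(44 + 244)) = sqrt(57 - 400*288) = sqrt(57 - 115200) = sqrt(-115143) = I*sqrt(115143)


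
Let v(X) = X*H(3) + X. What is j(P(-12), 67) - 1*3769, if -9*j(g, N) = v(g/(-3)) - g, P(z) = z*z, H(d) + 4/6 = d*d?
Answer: -33329/9 ≈ -3703.2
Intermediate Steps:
H(d) = -⅔ + d² (H(d) = -⅔ + d*d = -⅔ + d²)
v(X) = 28*X/3 (v(X) = X*(-⅔ + 3²) + X = X*(-⅔ + 9) + X = X*(25/3) + X = 25*X/3 + X = 28*X/3)
P(z) = z²
j(g, N) = 37*g/81 (j(g, N) = -(28*(g/(-3))/3 - g)/9 = -(28*(g*(-⅓))/3 - g)/9 = -(28*(-g/3)/3 - g)/9 = -(-28*g/9 - g)/9 = -(-37)*g/81 = 37*g/81)
j(P(-12), 67) - 1*3769 = (37/81)*(-12)² - 1*3769 = (37/81)*144 - 3769 = 592/9 - 3769 = -33329/9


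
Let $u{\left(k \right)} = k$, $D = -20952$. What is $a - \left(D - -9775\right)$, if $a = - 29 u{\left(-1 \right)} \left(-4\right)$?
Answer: $11061$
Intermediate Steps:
$a = -116$ ($a = \left(-29\right) \left(-1\right) \left(-4\right) = 29 \left(-4\right) = -116$)
$a - \left(D - -9775\right) = -116 - \left(-20952 - -9775\right) = -116 - \left(-20952 + 9775\right) = -116 - -11177 = -116 + 11177 = 11061$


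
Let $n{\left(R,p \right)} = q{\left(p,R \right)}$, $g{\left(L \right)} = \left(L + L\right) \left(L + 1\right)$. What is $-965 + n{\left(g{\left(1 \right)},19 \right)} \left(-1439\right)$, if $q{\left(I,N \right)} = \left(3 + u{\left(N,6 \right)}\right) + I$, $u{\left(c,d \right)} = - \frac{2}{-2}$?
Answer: $-34062$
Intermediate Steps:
$u{\left(c,d \right)} = 1$ ($u{\left(c,d \right)} = \left(-2\right) \left(- \frac{1}{2}\right) = 1$)
$q{\left(I,N \right)} = 4 + I$ ($q{\left(I,N \right)} = \left(3 + 1\right) + I = 4 + I$)
$g{\left(L \right)} = 2 L \left(1 + L\right)$
$n{\left(R,p \right)} = 4 + p$
$-965 + n{\left(g{\left(1 \right)},19 \right)} \left(-1439\right) = -965 + \left(4 + 19\right) \left(-1439\right) = -965 + 23 \left(-1439\right) = -965 - 33097 = -34062$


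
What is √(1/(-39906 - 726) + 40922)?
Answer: √16890140377074/20316 ≈ 202.29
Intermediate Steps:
√(1/(-39906 - 726) + 40922) = √(1/(-40632) + 40922) = √(-1/40632 + 40922) = √(1662742703/40632) = √16890140377074/20316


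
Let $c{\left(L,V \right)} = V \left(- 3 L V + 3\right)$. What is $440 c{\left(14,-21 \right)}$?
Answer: $-8177400$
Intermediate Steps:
$c{\left(L,V \right)} = V \left(3 - 3 L V\right)$ ($c{\left(L,V \right)} = V \left(- 3 L V + 3\right) = V \left(3 - 3 L V\right)$)
$440 c{\left(14,-21 \right)} = 440 \cdot 3 \left(-21\right) \left(1 - 14 \left(-21\right)\right) = 440 \cdot 3 \left(-21\right) \left(1 + 294\right) = 440 \cdot 3 \left(-21\right) 295 = 440 \left(-18585\right) = -8177400$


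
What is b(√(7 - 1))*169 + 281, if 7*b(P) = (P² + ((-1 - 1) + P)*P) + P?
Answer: 3995/7 - 169*√6/7 ≈ 511.58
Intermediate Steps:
b(P) = P/7 + P²/7 + P*(-2 + P)/7 (b(P) = ((P² + ((-1 - 1) + P)*P) + P)/7 = ((P² + (-2 + P)*P) + P)/7 = ((P² + P*(-2 + P)) + P)/7 = (P + P² + P*(-2 + P))/7 = P/7 + P²/7 + P*(-2 + P)/7)
b(√(7 - 1))*169 + 281 = (√(7 - 1)*(-1 + 2*√(7 - 1))/7)*169 + 281 = (√6*(-1 + 2*√6)/7)*169 + 281 = 169*√6*(-1 + 2*√6)/7 + 281 = 281 + 169*√6*(-1 + 2*√6)/7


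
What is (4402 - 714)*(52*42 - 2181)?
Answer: 11064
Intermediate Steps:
(4402 - 714)*(52*42 - 2181) = 3688*(2184 - 2181) = 3688*3 = 11064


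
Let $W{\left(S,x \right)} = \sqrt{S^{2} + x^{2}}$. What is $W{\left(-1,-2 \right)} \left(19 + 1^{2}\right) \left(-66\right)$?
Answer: $- 1320 \sqrt{5} \approx -2951.6$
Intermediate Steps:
$W{\left(-1,-2 \right)} \left(19 + 1^{2}\right) \left(-66\right) = \sqrt{\left(-1\right)^{2} + \left(-2\right)^{2}} \left(19 + 1^{2}\right) \left(-66\right) = \sqrt{1 + 4} \left(19 + 1\right) \left(-66\right) = \sqrt{5} \cdot 20 \left(-66\right) = 20 \sqrt{5} \left(-66\right) = - 1320 \sqrt{5}$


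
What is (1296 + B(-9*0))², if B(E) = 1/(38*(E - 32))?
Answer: 2483571124225/1478656 ≈ 1.6796e+6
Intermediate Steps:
B(E) = 1/(-1216 + 38*E) (B(E) = 1/(38*(-32 + E)) = 1/(-1216 + 38*E))
(1296 + B(-9*0))² = (1296 + 1/(38*(-32 - 9*0)))² = (1296 + 1/(38*(-32 + 0)))² = (1296 + (1/38)/(-32))² = (1296 + (1/38)*(-1/32))² = (1296 - 1/1216)² = (1575935/1216)² = 2483571124225/1478656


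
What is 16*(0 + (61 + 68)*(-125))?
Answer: -258000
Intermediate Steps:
16*(0 + (61 + 68)*(-125)) = 16*(0 + 129*(-125)) = 16*(0 - 16125) = 16*(-16125) = -258000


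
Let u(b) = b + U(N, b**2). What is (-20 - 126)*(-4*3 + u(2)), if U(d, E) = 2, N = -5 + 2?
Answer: 1168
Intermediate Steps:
N = -3
u(b) = 2 + b (u(b) = b + 2 = 2 + b)
(-20 - 126)*(-4*3 + u(2)) = (-20 - 126)*(-4*3 + (2 + 2)) = -146*(-12 + 4) = -146*(-8) = 1168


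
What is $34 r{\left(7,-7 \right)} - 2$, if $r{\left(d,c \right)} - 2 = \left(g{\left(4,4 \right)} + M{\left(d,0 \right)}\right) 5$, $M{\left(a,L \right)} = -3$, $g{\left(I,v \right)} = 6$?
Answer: $576$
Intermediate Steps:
$r{\left(d,c \right)} = 17$ ($r{\left(d,c \right)} = 2 + \left(6 - 3\right) 5 = 2 + 3 \cdot 5 = 2 + 15 = 17$)
$34 r{\left(7,-7 \right)} - 2 = 34 \cdot 17 - 2 = 578 - 2 = 576$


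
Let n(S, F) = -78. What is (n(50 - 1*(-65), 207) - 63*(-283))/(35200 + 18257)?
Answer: 5917/17819 ≈ 0.33206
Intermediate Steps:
(n(50 - 1*(-65), 207) - 63*(-283))/(35200 + 18257) = (-78 - 63*(-283))/(35200 + 18257) = (-78 + 17829)/53457 = 17751*(1/53457) = 5917/17819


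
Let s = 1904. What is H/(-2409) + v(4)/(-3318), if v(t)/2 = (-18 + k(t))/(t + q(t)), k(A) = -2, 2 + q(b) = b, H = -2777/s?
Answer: 2842309/1087056432 ≈ 0.0026147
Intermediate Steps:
H = -2777/1904 ≈ -1.4585
q(b) = -2 + b
v(t) = -40/(-2 + 2*t) (v(t) = 2*((-18 - 2)/(t + (-2 + t))) = 2*(-20/(-2 + 2*t)) = -40/(-2 + 2*t))
H/(-2409) + v(4)/(-3318) = -2777/1904/(-2409) - 20/(-1 + 4)/(-3318) = -2777/1904*(-1/2409) - 20/3*(-1/3318) = 2777/4586736 - 20*⅓*(-1/3318) = 2777/4586736 - 20/3*(-1/3318) = 2777/4586736 + 10/4977 = 2842309/1087056432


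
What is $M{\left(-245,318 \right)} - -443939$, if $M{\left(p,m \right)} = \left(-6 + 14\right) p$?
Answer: $441979$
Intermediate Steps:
$M{\left(p,m \right)} = 8 p$
$M{\left(-245,318 \right)} - -443939 = 8 \left(-245\right) - -443939 = -1960 + 443939 = 441979$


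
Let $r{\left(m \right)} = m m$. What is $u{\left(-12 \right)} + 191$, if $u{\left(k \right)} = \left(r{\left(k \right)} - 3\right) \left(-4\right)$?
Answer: $-373$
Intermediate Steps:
$r{\left(m \right)} = m^{2}$
$u{\left(k \right)} = 12 - 4 k^{2}$ ($u{\left(k \right)} = \left(k^{2} - 3\right) \left(-4\right) = \left(-3 + k^{2}\right) \left(-4\right) = 12 - 4 k^{2}$)
$u{\left(-12 \right)} + 191 = \left(12 - 4 \left(-12\right)^{2}\right) + 191 = \left(12 - 576\right) + 191 = -564 + 191 = -373$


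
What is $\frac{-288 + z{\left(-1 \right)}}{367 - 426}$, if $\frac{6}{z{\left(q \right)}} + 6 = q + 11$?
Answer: $\frac{573}{118} \approx 4.8559$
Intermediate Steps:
$z{\left(q \right)} = \frac{6}{5 + q}$ ($z{\left(q \right)} = \frac{6}{-6 + \left(q + 11\right)} = \frac{6}{-6 + \left(11 + q\right)} = \frac{6}{5 + q}$)
$\frac{-288 + z{\left(-1 \right)}}{367 - 426} = \frac{-288 + \frac{6}{5 - 1}}{367 - 426} = \frac{-288 + \frac{6}{4}}{-59} = \left(-288 + 6 \cdot \frac{1}{4}\right) \left(- \frac{1}{59}\right) = \left(-288 + \frac{3}{2}\right) \left(- \frac{1}{59}\right) = \left(- \frac{573}{2}\right) \left(- \frac{1}{59}\right) = \frac{573}{118}$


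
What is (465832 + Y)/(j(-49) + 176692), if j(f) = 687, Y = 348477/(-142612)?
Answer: 66432884707/25296373948 ≈ 2.6262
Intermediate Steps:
Y = -348477/142612 (Y = 348477*(-1/142612) = -348477/142612 ≈ -2.4435)
(465832 + Y)/(j(-49) + 176692) = (465832 - 348477/142612)/(687 + 176692) = (66432884707/142612)/177379 = (66432884707/142612)*(1/177379) = 66432884707/25296373948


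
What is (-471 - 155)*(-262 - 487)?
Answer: 468874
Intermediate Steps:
(-471 - 155)*(-262 - 487) = -626*(-749) = 468874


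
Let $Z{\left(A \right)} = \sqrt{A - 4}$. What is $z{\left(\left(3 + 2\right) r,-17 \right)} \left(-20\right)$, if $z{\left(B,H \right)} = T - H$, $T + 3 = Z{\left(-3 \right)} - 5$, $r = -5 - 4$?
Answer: $-180 - 20 i \sqrt{7} \approx -180.0 - 52.915 i$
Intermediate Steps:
$Z{\left(A \right)} = \sqrt{-4 + A}$
$r = -9$ ($r = -5 - 4 = -9$)
$T = -8 + i \sqrt{7}$ ($T = -3 - \left(5 - \sqrt{-4 - 3}\right) = -3 - \left(5 - \sqrt{-7}\right) = -3 - \left(5 - i \sqrt{7}\right) = -8 + i \sqrt{7} \approx -8.0 + 2.6458 i$)
$z{\left(B,H \right)} = -8 - H + i \sqrt{7}$ ($z{\left(B,H \right)} = \left(-8 + i \sqrt{7}\right) - H = -8 - H + i \sqrt{7}$)
$z{\left(\left(3 + 2\right) r,-17 \right)} \left(-20\right) = \left(-8 - -17 + i \sqrt{7}\right) \left(-20\right) = \left(-8 + 17 + i \sqrt{7}\right) \left(-20\right) = \left(9 + i \sqrt{7}\right) \left(-20\right) = -180 - 20 i \sqrt{7}$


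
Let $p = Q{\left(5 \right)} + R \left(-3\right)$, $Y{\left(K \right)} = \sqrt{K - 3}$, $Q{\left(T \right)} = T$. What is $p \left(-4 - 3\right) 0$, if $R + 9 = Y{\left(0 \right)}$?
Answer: $0$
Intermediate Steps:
$Y{\left(K \right)} = \sqrt{-3 + K}$
$R = -9 + i \sqrt{3}$ ($R = -9 + \sqrt{-3 + 0} = -9 + \sqrt{-3} = -9 + i \sqrt{3} \approx -9.0 + 1.732 i$)
$p = 32 - 3 i \sqrt{3}$ ($p = 5 + \left(-9 + i \sqrt{3}\right) \left(-3\right) = 5 + \left(27 - 3 i \sqrt{3}\right) = 32 - 3 i \sqrt{3} \approx 32.0 - 5.1962 i$)
$p \left(-4 - 3\right) 0 = \left(32 - 3 i \sqrt{3}\right) \left(-4 - 3\right) 0 = \left(32 - 3 i \sqrt{3}\right) \left(\left(-7\right) 0\right) = \left(32 - 3 i \sqrt{3}\right) 0 = 0$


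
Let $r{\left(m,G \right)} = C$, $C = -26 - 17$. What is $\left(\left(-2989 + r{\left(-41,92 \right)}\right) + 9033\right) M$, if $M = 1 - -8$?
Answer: $54009$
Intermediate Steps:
$C = -43$ ($C = -26 - 17 = -43$)
$M = 9$ ($M = 1 + 8 = 9$)
$r{\left(m,G \right)} = -43$
$\left(\left(-2989 + r{\left(-41,92 \right)}\right) + 9033\right) M = \left(\left(-2989 - 43\right) + 9033\right) 9 = \left(-3032 + 9033\right) 9 = 6001 \cdot 9 = 54009$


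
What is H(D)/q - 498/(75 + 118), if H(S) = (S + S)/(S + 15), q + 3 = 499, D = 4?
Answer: -586451/227354 ≈ -2.5795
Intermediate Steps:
q = 496 (q = -3 + 499 = 496)
H(S) = 2*S/(15 + S) (H(S) = (2*S)/(15 + S) = 2*S/(15 + S))
H(D)/q - 498/(75 + 118) = (2*4/(15 + 4))/496 - 498/(75 + 118) = (2*4/19)*(1/496) - 498/193 = (2*4*(1/19))*(1/496) - 498*1/193 = (8/19)*(1/496) - 498/193 = 1/1178 - 498/193 = -586451/227354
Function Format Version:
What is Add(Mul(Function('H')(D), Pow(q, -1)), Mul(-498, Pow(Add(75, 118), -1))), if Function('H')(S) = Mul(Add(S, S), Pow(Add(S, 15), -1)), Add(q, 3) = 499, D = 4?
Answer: Rational(-586451, 227354) ≈ -2.5795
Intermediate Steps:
q = 496 (q = Add(-3, 499) = 496)
Function('H')(S) = Mul(2, S, Pow(Add(15, S), -1)) (Function('H')(S) = Mul(Mul(2, S), Pow(Add(15, S), -1)) = Mul(2, S, Pow(Add(15, S), -1)))
Add(Mul(Function('H')(D), Pow(q, -1)), Mul(-498, Pow(Add(75, 118), -1))) = Add(Mul(Mul(2, 4, Pow(Add(15, 4), -1)), Pow(496, -1)), Mul(-498, Pow(Add(75, 118), -1))) = Add(Mul(Mul(2, 4, Pow(19, -1)), Rational(1, 496)), Mul(-498, Pow(193, -1))) = Add(Mul(Mul(2, 4, Rational(1, 19)), Rational(1, 496)), Mul(-498, Rational(1, 193))) = Add(Mul(Rational(8, 19), Rational(1, 496)), Rational(-498, 193)) = Add(Rational(1, 1178), Rational(-498, 193)) = Rational(-586451, 227354)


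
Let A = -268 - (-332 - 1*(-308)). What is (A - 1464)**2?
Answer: 2917264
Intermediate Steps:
A = -244 (A = -268 - (-332 + 308) = -268 - 1*(-24) = -268 + 24 = -244)
(A - 1464)**2 = (-244 - 1464)**2 = (-1708)**2 = 2917264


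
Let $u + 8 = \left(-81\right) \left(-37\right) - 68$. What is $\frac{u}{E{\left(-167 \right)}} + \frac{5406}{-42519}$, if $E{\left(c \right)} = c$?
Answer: $- \frac{41700267}{2366891} \approx -17.618$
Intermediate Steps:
$u = 2921$ ($u = -8 - -2929 = -8 + \left(2997 - 68\right) = -8 + 2929 = 2921$)
$\frac{u}{E{\left(-167 \right)}} + \frac{5406}{-42519} = \frac{2921}{-167} + \frac{5406}{-42519} = 2921 \left(- \frac{1}{167}\right) + 5406 \left(- \frac{1}{42519}\right) = - \frac{2921}{167} - \frac{1802}{14173} = - \frac{41700267}{2366891}$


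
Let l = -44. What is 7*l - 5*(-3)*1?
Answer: -293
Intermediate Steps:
7*l - 5*(-3)*1 = 7*(-44) - 5*(-3)*1 = -308 + 15*1 = -308 + 15 = -293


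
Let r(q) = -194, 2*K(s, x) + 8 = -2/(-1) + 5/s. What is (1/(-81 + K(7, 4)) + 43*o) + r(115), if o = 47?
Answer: 2139403/1171 ≈ 1827.0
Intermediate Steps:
K(s, x) = -3 + 5/(2*s) (K(s, x) = -4 + (-2/(-1) + 5/s)/2 = -4 + (-2*(-1) + 5/s)/2 = -4 + (2 + 5/s)/2 = -4 + (1 + 5/(2*s)) = -3 + 5/(2*s))
(1/(-81 + K(7, 4)) + 43*o) + r(115) = (1/(-81 + (-3 + (5/2)/7)) + 43*47) - 194 = (1/(-81 + (-3 + (5/2)*(1/7))) + 2021) - 194 = (1/(-81 + (-3 + 5/14)) + 2021) - 194 = (1/(-81 - 37/14) + 2021) - 194 = (1/(-1171/14) + 2021) - 194 = (-14/1171 + 2021) - 194 = 2366577/1171 - 194 = 2139403/1171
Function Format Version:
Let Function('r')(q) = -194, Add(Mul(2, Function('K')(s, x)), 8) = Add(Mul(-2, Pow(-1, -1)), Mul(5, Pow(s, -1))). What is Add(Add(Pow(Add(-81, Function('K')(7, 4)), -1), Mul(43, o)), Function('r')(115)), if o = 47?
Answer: Rational(2139403, 1171) ≈ 1827.0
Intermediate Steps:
Function('K')(s, x) = Add(-3, Mul(Rational(5, 2), Pow(s, -1))) (Function('K')(s, x) = Add(-4, Mul(Rational(1, 2), Add(Mul(-2, Pow(-1, -1)), Mul(5, Pow(s, -1))))) = Add(-4, Mul(Rational(1, 2), Add(Mul(-2, -1), Mul(5, Pow(s, -1))))) = Add(-4, Mul(Rational(1, 2), Add(2, Mul(5, Pow(s, -1))))) = Add(-4, Add(1, Mul(Rational(5, 2), Pow(s, -1)))) = Add(-3, Mul(Rational(5, 2), Pow(s, -1))))
Add(Add(Pow(Add(-81, Function('K')(7, 4)), -1), Mul(43, o)), Function('r')(115)) = Add(Add(Pow(Add(-81, Add(-3, Mul(Rational(5, 2), Pow(7, -1)))), -1), Mul(43, 47)), -194) = Add(Add(Pow(Add(-81, Add(-3, Mul(Rational(5, 2), Rational(1, 7)))), -1), 2021), -194) = Add(Add(Pow(Add(-81, Add(-3, Rational(5, 14))), -1), 2021), -194) = Add(Add(Pow(Add(-81, Rational(-37, 14)), -1), 2021), -194) = Add(Add(Pow(Rational(-1171, 14), -1), 2021), -194) = Add(Add(Rational(-14, 1171), 2021), -194) = Add(Rational(2366577, 1171), -194) = Rational(2139403, 1171)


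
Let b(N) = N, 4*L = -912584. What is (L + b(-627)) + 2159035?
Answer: 1930262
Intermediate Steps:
L = -228146 (L = (¼)*(-912584) = -228146)
(L + b(-627)) + 2159035 = (-228146 - 627) + 2159035 = -228773 + 2159035 = 1930262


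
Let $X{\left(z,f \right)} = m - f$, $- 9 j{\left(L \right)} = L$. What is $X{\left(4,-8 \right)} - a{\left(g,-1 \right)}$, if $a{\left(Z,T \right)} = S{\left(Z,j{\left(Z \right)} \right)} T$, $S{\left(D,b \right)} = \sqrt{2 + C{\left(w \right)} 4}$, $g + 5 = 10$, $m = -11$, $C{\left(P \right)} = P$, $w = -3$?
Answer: $-3 + i \sqrt{10} \approx -3.0 + 3.1623 i$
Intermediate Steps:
$j{\left(L \right)} = - \frac{L}{9}$
$g = 5$ ($g = -5 + 10 = 5$)
$X{\left(z,f \right)} = -11 - f$
$S{\left(D,b \right)} = i \sqrt{10}$ ($S{\left(D,b \right)} = \sqrt{2 - 12} = \sqrt{-10} = i \sqrt{10}$)
$a{\left(Z,T \right)} = i T \sqrt{10}$ ($a{\left(Z,T \right)} = i \sqrt{10} T = i T \sqrt{10}$)
$X{\left(4,-8 \right)} - a{\left(g,-1 \right)} = \left(-11 - -8\right) - i \left(-1\right) \sqrt{10} = \left(-11 + 8\right) - - i \sqrt{10} = -3 + i \sqrt{10}$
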